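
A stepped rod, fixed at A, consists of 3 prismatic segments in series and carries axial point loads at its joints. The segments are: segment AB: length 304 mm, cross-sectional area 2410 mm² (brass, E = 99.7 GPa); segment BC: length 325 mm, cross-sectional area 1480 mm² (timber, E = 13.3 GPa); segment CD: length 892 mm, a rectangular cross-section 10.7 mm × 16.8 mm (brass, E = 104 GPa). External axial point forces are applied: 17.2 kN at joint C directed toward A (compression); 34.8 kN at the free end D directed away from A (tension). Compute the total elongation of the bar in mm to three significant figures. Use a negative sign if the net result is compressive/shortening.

Internal axial forces (sectioning from the free end, tension +): N_CD = 34.8 kN, N_BC = 17.6 kN, N_AB = 17.6 kN.
A_CD = 179.8 mm².
δ_AB = 17600·304/(2410·99700) = 0.02227 mm
δ_BC = 17600·325/(1480·13300) = 0.2906 mm
δ_CD = 34800·892/(179.8·104000) = 1.66 mm
δ = Σδ_i = 1.973 mm.

1.97 mm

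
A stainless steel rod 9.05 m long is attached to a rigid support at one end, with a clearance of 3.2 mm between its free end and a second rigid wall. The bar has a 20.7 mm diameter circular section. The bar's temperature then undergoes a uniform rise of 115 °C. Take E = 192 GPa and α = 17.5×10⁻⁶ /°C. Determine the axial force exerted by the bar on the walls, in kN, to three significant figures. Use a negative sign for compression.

-107 kN

Free thermal expansion αLΔT = 17.5e-6 · 9050 · 115 = 18.21 mm.
The walls engage after the gap closes; constrained expansion = 18.21 − 3.2 = 15.01 mm.
The walls impose strain ε = −(15.01)/9050 = -1.6589e-03; σ = Eε = 192000 · -1.6589e-03 = -318.5 MPa.
Wall reaction R = σ·A = -318.5·336.5 = -107200 N = -107.2 kN.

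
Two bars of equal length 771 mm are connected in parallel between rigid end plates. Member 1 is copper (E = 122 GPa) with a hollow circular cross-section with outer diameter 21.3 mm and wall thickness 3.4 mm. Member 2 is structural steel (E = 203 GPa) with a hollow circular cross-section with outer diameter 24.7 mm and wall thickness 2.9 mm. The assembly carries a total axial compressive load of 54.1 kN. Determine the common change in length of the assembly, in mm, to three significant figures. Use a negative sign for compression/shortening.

-0.655 mm

A_1 = 191.2 mm².
A_2 = 198.6 mm².
Equal strain + equilibrium ⇒ each member carries load in proportion to AE: A₁E₁ = 23330000 N, A₂E₂ = 40320000 N, ΣAE = 63640000 N.
δ = PL/ΣAE = -54100·771/63640000 = -0.6554 mm.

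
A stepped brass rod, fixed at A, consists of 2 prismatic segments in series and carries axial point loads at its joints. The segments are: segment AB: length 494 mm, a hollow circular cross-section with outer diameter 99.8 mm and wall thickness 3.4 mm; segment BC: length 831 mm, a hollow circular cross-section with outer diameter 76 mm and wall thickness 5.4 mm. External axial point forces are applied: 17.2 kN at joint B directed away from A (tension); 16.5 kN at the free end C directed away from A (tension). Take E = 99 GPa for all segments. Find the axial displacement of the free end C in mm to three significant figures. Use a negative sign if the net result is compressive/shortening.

0.279 mm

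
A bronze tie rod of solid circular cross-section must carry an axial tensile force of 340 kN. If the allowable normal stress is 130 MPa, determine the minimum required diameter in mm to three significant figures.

Required area A ≥ P/σ_allow = 340000/130 = 2615 mm².
For a solid circular section, d ≥ √(4A/π) = 57.71 mm.

57.7 mm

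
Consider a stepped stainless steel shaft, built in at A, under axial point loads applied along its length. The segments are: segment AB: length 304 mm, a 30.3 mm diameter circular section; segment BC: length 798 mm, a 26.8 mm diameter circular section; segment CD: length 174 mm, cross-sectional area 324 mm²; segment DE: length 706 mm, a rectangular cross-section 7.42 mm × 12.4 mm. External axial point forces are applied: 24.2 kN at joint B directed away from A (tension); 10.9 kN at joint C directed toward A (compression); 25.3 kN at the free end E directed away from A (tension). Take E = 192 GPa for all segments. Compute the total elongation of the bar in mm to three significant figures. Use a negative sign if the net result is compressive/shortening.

1.27 mm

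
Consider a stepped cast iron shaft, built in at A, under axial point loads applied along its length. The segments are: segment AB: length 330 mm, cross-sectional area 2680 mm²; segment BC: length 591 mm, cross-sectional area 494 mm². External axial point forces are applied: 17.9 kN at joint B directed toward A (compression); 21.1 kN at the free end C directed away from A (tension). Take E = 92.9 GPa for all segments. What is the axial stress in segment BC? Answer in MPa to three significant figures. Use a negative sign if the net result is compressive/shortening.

Internal axial forces (sectioning from the free end, tension +): N_BC = 21.1 kN, N_AB = 3.2 kN.
σ_BC = N_BC/A_BC = 21100/494 = 42.71 MPa.

42.7 MPa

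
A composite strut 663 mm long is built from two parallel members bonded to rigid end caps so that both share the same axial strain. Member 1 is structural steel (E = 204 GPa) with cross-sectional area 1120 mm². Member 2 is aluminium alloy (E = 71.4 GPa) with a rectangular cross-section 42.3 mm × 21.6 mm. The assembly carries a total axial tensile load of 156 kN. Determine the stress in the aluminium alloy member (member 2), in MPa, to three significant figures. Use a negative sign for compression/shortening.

37.9 MPa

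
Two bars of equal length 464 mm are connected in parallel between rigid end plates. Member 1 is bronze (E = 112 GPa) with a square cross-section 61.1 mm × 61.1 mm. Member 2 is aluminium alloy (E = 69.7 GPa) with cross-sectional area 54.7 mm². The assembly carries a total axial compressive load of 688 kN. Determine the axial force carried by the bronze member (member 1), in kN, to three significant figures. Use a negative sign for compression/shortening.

-682 kN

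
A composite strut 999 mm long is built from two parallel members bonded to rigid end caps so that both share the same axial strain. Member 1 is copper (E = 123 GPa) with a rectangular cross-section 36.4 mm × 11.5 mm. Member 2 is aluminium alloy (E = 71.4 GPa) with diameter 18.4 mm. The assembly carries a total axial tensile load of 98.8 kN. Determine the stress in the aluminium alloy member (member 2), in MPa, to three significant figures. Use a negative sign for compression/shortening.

A_1 = 418.6 mm².
A_2 = 265.9 mm².
Equal strain + equilibrium ⇒ each member carries load in proportion to AE: A₁E₁ = 51490000 N, A₂E₂ = 18990000 N, ΣAE = 70470000 N.
σ₂ = P·E₂/ΣAE = 98800·71400/70470000 = 100.1 MPa.

100 MPa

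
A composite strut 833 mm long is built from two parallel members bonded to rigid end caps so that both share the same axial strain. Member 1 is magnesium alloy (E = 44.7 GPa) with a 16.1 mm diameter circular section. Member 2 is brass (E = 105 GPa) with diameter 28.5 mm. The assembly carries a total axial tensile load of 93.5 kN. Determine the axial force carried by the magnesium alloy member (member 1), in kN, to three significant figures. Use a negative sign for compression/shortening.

A_1 = 203.6 mm².
A_2 = 637.9 mm².
Equal strain + equilibrium ⇒ each member carries load in proportion to AE: A₁E₁ = 9100000 N, A₂E₂ = 66980000 N, ΣAE = 76080000 N.
F₁ = P·A₁E₁/ΣAE = 93500·9100000/76080000 = 11180 N.

11.2 kN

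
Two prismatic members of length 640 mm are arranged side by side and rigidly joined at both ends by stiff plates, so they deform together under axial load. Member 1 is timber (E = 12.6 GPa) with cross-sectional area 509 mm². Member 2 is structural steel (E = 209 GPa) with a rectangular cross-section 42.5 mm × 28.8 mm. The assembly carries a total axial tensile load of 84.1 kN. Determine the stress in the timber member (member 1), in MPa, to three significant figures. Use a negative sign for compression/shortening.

4.04 MPa

A_2 = 1224 mm².
Equal strain + equilibrium ⇒ each member carries load in proportion to AE: A₁E₁ = 6413000 N, A₂E₂ = 255800000 N, ΣAE = 262200000 N.
σ₁ = P·E₁/ΣAE = 84100·12600/262200000 = 4.041 MPa.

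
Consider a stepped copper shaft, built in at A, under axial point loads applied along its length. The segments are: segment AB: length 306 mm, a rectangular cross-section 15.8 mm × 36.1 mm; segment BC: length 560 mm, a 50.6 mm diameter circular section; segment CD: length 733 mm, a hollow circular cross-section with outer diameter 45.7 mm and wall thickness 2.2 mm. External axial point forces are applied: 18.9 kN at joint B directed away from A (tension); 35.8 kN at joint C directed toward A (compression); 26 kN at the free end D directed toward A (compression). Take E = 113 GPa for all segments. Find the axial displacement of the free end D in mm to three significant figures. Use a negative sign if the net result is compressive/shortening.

Internal axial forces (sectioning from the free end, tension +): N_CD = -26 kN, N_BC = -61.8 kN, N_AB = -42.9 kN.
A_AB = 570.4 mm².
A_BC = 2011 mm².
A_CD = 300.7 mm².
δ_AB = -42900·306/(570.4·113000) = -0.2037 mm
δ_BC = -61800·560/(2011·113000) = -0.1523 mm
δ_CD = -26000·733/(300.7·113000) = -0.561 mm
δ = Σδ_i = -0.9169 mm.

-0.917 mm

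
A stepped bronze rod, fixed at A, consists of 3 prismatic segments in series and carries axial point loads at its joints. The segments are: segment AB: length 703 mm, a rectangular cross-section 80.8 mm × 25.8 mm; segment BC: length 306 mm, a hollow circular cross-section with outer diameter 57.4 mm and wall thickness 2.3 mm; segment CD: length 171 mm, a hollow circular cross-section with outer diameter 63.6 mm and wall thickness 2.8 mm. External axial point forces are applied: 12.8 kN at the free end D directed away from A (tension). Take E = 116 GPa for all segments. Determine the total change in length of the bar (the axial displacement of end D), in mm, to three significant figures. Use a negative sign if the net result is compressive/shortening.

0.157 mm

Internal axial forces (sectioning from the free end, tension +): N_CD = 12.8 kN, N_BC = 12.8 kN, N_AB = 12.8 kN.
A_AB = 2085 mm².
A_BC = 398.1 mm².
A_CD = 534.8 mm².
δ_AB = 12800·703/(2085·116000) = 0.03721 mm
δ_BC = 12800·306/(398.1·116000) = 0.08481 mm
δ_CD = 12800·171/(534.8·116000) = 0.03528 mm
δ = Σδ_i = 0.1573 mm.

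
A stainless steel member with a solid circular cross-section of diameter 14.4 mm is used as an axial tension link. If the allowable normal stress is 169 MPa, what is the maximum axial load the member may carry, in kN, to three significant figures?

27.5 kN

A = 162.9 mm².
P_max = σ_allow · A = 169 · 162.9 = 27520 N = 27.52 kN.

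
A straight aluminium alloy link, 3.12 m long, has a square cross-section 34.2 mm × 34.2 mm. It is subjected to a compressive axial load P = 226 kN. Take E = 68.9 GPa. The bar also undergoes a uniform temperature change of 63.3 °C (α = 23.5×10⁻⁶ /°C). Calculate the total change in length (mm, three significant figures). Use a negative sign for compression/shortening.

A = 1170 mm².
δ_mech = NL/(AE) = -226000·3120/(1170·68900) = -8.75 mm.
δ_thermal = αLΔT = 23.5e-6·3120·63.3 = 4.641 mm.
δ = δ_mech + δ_thermal = -4.109 mm.

-4.11 mm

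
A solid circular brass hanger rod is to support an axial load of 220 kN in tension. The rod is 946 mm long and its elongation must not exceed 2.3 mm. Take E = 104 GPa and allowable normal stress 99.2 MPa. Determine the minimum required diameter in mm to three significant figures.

53.1 mm

Required area A ≥ P/σ_allow = 220000/99.2 = 2218 mm².
For a solid circular section, d ≥ √(4A/π) = 53.14 mm.
Elongation limit: A ≥ PL/(Eδ_allow) = 220000·946/(104000·2.3) = 870.1 mm² ⇒ d ≥ 33.28 mm.
The stress limit governs.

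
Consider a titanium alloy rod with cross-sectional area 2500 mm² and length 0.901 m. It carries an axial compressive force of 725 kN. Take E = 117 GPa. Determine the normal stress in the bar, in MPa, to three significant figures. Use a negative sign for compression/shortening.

-290 MPa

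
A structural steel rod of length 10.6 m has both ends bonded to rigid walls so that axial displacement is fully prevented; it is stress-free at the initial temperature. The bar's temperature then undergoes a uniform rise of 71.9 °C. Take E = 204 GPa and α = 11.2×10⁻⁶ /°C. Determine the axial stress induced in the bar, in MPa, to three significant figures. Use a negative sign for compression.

Free thermal expansion αLΔT = 11.2e-6 · 10600 · 71.9 = 8.536 mm.
The walls impose strain ε = −(8.536)/10600 = -8.0528e-04; σ = Eε = 204000 · -8.0528e-04 = -164.3 MPa.

-164 MPa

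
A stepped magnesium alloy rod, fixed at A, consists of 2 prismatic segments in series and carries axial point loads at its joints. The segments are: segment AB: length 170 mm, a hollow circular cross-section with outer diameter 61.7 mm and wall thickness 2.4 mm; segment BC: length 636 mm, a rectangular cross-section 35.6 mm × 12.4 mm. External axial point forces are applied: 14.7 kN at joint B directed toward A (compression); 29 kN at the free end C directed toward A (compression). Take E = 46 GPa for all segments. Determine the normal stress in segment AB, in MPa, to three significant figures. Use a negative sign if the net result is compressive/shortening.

-97.7 MPa

Internal axial forces (sectioning from the free end, tension +): N_BC = -29 kN, N_AB = -43.7 kN.
A_AB = 447.1 mm².
σ_AB = N_AB/A_AB = -43700/447.1 = -97.74 MPa.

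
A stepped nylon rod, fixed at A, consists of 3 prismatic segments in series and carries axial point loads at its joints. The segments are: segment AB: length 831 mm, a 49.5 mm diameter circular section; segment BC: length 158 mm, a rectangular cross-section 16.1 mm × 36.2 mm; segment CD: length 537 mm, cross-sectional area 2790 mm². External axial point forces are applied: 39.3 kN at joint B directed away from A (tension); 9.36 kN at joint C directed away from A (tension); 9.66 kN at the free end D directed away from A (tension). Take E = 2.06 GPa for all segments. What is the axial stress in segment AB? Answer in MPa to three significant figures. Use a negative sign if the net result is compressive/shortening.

Internal axial forces (sectioning from the free end, tension +): N_CD = 9.66 kN, N_BC = 19.02 kN, N_AB = 58.32 kN.
A_AB = 1924 mm².
σ_AB = N_AB/A_AB = 58320/1924 = 30.31 MPa.

30.3 MPa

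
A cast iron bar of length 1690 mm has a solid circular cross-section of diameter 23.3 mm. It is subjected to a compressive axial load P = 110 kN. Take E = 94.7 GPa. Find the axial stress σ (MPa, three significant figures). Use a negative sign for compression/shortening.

A = 426.4 mm².
σ = N/A = -110000/426.4 = -258 MPa.

-258 MPa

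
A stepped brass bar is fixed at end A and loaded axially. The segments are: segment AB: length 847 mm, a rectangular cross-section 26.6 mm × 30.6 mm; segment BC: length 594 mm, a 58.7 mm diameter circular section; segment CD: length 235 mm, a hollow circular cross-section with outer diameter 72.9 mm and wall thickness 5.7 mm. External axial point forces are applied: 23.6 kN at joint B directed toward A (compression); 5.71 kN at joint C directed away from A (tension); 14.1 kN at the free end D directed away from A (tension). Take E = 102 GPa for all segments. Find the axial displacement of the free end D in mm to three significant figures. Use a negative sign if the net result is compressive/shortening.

0.0310 mm

Internal axial forces (sectioning from the free end, tension +): N_CD = 14.1 kN, N_BC = 19.81 kN, N_AB = -3.79 kN.
A_AB = 814 mm².
A_BC = 2706 mm².
A_CD = 1203 mm².
δ_AB = -3790·847/(814·102000) = -0.03867 mm
δ_BC = 19810·594/(2706·102000) = 0.04263 mm
δ_CD = 14100·235/(1203·102000) = 0.027 mm
δ = Σδ_i = 0.03096 mm.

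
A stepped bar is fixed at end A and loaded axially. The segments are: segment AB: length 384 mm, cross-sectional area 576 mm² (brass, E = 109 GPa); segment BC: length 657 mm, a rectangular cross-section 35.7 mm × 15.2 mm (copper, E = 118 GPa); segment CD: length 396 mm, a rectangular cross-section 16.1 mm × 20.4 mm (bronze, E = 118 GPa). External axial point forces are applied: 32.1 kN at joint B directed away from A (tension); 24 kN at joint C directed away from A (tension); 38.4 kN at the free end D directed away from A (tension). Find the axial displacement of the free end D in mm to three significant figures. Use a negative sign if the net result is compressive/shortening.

1.61 mm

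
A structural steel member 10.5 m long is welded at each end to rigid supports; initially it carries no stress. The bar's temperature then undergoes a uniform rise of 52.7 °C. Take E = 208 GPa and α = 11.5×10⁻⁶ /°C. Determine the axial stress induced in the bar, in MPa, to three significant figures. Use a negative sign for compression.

Free thermal expansion αLΔT = 11.5e-6 · 10500 · 52.7 = 6.364 mm.
The walls impose strain ε = −(6.364)/10500 = -6.0605e-04; σ = Eε = 208000 · -6.0605e-04 = -126.1 MPa.

-126 MPa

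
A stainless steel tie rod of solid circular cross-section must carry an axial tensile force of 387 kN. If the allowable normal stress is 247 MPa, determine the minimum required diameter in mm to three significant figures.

Required area A ≥ P/σ_allow = 387000/247 = 1567 mm².
For a solid circular section, d ≥ √(4A/π) = 44.66 mm.

44.7 mm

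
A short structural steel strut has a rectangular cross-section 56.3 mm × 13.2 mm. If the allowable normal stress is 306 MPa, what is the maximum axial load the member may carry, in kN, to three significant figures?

A = 743.2 mm².
P_max = σ_allow · A = 306 · 743.2 = 227400 N = 227.4 kN.

227 kN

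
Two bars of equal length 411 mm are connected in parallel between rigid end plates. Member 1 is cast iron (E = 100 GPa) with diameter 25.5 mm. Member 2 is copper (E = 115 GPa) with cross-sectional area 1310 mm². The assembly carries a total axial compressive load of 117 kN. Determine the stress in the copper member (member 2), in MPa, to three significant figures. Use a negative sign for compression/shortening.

-66.7 MPa

A_1 = 510.7 mm².
Equal strain + equilibrium ⇒ each member carries load in proportion to AE: A₁E₁ = 51070000 N, A₂E₂ = 150600000 N, ΣAE = 201700000 N.
σ₂ = P·E₂/ΣAE = -117000·115000/201700000 = -66.7 MPa.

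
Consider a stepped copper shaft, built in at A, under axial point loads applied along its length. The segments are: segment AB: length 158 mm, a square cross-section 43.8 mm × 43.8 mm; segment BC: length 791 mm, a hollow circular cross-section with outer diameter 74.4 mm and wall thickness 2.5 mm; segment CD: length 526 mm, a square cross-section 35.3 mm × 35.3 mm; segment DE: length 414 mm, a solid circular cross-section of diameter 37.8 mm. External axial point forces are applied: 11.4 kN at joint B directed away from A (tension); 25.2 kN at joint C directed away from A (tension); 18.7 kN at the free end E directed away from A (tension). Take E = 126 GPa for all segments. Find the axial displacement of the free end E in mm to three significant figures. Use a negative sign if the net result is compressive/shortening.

0.642 mm

Internal axial forces (sectioning from the free end, tension +): N_DE = 18.7 kN, N_CD = 18.7 kN, N_BC = 43.9 kN, N_AB = 55.3 kN.
A_AB = 1918 mm².
A_BC = 564.7 mm².
A_CD = 1246 mm².
A_DE = 1122 mm².
δ_AB = 55300·158/(1918·126000) = 0.03615 mm
δ_BC = 43900·791/(564.7·126000) = 0.488 mm
δ_CD = 18700·526/(1246·126000) = 0.06265 mm
δ_DE = 18700·414/(1122·126000) = 0.05475 mm
δ = Σδ_i = 0.6416 mm.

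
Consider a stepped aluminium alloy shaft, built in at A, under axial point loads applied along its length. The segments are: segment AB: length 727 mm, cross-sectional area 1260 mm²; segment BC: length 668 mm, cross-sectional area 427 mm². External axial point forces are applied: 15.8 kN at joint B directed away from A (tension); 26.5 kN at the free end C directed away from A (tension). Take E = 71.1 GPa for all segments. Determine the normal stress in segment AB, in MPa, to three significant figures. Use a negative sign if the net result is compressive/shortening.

33.6 MPa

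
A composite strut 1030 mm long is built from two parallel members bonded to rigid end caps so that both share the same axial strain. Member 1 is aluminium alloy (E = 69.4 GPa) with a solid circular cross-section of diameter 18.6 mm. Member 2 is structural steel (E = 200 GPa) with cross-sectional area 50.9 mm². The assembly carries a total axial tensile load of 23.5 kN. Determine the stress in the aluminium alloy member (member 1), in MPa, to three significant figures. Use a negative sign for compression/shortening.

56.2 MPa

A_1 = 271.7 mm².
Equal strain + equilibrium ⇒ each member carries load in proportion to AE: A₁E₁ = 18860000 N, A₂E₂ = 10180000 N, ΣAE = 29040000 N.
σ₁ = P·E₁/ΣAE = 23500·69400/29040000 = 56.17 MPa.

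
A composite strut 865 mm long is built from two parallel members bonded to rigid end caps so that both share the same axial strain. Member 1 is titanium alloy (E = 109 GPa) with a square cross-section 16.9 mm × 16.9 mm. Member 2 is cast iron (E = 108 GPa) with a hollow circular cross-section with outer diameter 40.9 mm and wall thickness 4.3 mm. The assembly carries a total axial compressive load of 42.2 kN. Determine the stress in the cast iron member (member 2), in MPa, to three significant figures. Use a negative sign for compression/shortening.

A_1 = 285.6 mm².
A_2 = 494.4 mm².
Equal strain + equilibrium ⇒ each member carries load in proportion to AE: A₁E₁ = 31130000 N, A₂E₂ = 53400000 N, ΣAE = 84530000 N.
σ₂ = P·E₂/ΣAE = -42200·108000/84530000 = -53.92 MPa.

-53.9 MPa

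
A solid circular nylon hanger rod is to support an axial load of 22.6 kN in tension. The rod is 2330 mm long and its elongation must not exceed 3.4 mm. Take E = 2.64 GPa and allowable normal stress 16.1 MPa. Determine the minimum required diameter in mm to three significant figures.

86.4 mm

Required area A ≥ P/σ_allow = 22600/16.1 = 1404 mm².
For a solid circular section, d ≥ √(4A/π) = 42.28 mm.
Elongation limit: A ≥ PL/(Eδ_allow) = 22600·2330/(2640·3.4) = 5867 mm² ⇒ d ≥ 86.43 mm.
The elongation limit governs.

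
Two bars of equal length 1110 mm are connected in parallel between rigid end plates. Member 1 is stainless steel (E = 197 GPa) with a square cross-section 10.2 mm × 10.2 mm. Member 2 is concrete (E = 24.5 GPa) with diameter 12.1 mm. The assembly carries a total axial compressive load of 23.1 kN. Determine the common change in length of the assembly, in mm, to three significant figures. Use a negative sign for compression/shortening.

A_1 = 104 mm².
A_2 = 115 mm².
Equal strain + equilibrium ⇒ each member carries load in proportion to AE: A₁E₁ = 20500000 N, A₂E₂ = 2817000 N, ΣAE = 23310000 N.
δ = PL/ΣAE = -23100·1110/23310000 = -1.1 mm.

-1.10 mm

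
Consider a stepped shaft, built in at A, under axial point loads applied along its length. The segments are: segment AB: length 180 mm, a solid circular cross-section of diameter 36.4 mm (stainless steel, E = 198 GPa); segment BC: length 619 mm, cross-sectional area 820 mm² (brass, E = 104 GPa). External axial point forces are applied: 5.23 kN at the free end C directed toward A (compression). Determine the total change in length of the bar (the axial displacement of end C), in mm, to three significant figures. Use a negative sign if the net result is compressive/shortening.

Internal axial forces (sectioning from the free end, tension +): N_BC = -5.23 kN, N_AB = -5.23 kN.
A_AB = 1041 mm².
δ_AB = -5230·180/(1041·198000) = -0.004569 mm
δ_BC = -5230·619/(820·104000) = -0.03796 mm
δ = Σδ_i = -0.04253 mm.

-0.0425 mm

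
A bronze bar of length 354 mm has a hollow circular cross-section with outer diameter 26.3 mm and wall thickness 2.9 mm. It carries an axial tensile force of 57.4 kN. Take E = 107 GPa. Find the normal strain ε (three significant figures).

A = 213.2 mm².
σ = N/A = 269.2 MPa; ε = σ/E = 269.2/107000 = 2.516e-03.

0.00252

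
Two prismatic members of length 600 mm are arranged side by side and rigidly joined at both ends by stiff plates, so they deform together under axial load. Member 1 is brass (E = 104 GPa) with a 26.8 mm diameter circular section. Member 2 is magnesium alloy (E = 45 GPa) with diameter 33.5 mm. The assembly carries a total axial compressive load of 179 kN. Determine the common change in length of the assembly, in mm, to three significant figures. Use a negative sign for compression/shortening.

-1.09 mm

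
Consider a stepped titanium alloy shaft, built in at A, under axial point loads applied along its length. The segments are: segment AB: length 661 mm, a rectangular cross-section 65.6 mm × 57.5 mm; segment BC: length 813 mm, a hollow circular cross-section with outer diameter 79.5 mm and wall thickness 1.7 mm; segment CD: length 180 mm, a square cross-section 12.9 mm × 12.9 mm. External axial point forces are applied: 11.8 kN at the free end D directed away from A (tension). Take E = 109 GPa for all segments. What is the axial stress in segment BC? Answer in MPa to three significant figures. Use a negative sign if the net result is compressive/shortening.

Internal axial forces (sectioning from the free end, tension +): N_CD = 11.8 kN, N_BC = 11.8 kN, N_AB = 11.8 kN.
A_BC = 415.5 mm².
σ_BC = N_BC/A_BC = 11800/415.5 = 28.4 MPa.

28.4 MPa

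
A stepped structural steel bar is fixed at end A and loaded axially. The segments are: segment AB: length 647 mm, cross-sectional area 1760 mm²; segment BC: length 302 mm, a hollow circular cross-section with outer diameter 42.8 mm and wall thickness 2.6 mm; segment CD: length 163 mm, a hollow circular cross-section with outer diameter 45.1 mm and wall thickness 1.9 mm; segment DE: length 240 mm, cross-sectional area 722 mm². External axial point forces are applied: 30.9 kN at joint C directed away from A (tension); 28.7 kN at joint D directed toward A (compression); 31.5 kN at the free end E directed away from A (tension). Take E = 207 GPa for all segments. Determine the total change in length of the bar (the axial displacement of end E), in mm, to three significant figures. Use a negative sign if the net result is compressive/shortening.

Internal axial forces (sectioning from the free end, tension +): N_DE = 31.5 kN, N_CD = 2.8 kN, N_BC = 33.7 kN, N_AB = 33.7 kN.
A_BC = 328.4 mm².
A_CD = 257.9 mm².
δ_AB = 33700·647/(1760·207000) = 0.05985 mm
δ_BC = 33700·302/(328.4·207000) = 0.1497 mm
δ_CD = 2800·163/(257.9·207000) = 0.00855 mm
δ_DE = 31500·240/(722·207000) = 0.05058 mm
δ = Σδ_i = 0.2687 mm.

0.269 mm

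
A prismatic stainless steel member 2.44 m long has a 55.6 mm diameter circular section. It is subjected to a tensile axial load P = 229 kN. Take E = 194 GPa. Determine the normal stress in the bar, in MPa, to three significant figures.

A = 2428 mm².
σ = N/A = 229000/2428 = 94.32 MPa.

94.3 MPa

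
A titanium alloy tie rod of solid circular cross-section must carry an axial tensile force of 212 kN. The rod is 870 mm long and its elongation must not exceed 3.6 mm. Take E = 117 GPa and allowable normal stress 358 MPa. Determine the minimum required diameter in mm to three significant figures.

Required area A ≥ P/σ_allow = 212000/358 = 592.2 mm².
For a solid circular section, d ≥ √(4A/π) = 27.46 mm.
Elongation limit: A ≥ PL/(Eδ_allow) = 212000·870/(117000·3.6) = 437.9 mm² ⇒ d ≥ 23.61 mm.
The stress limit governs.

27.5 mm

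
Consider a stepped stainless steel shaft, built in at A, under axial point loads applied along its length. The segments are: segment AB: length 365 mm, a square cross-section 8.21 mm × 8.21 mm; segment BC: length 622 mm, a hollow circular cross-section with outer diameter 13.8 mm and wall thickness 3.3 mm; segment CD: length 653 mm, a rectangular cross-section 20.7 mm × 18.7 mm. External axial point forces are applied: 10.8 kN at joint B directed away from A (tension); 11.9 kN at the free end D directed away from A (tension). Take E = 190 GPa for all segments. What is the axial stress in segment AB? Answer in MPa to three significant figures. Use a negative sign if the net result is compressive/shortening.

337 MPa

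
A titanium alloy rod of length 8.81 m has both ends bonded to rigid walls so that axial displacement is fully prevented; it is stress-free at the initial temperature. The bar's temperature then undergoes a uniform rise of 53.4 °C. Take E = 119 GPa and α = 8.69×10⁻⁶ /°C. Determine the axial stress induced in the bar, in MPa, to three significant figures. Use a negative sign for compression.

-55.2 MPa

Free thermal expansion αLΔT = 8.69e-6 · 8810 · 53.4 = 4.088 mm.
The walls impose strain ε = −(4.088)/8810 = -4.6405e-04; σ = Eε = 119000 · -4.6405e-04 = -55.22 MPa.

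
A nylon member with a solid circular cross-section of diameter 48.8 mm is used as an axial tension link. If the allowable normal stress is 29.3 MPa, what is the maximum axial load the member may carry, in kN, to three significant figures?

54.8 kN

A = 1870 mm².
P_max = σ_allow · A = 29.3 · 1870 = 54800 N = 54.8 kN.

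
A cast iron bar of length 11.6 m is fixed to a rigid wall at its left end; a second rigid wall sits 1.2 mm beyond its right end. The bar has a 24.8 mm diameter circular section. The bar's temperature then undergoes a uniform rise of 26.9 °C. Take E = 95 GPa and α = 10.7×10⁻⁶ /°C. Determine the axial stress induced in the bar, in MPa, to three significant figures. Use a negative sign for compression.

Free thermal expansion αLΔT = 10.7e-6 · 11600 · 26.9 = 3.339 mm.
The walls engage after the gap closes; constrained expansion = 3.339 − 1.2 = 2.139 mm.
The walls impose strain ε = −(2.139)/11600 = -1.8438e-04; σ = Eε = 95000 · -1.8438e-04 = -17.52 MPa.

-17.5 MPa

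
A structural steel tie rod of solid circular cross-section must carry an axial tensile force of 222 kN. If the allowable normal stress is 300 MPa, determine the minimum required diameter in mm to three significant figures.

Required area A ≥ P/σ_allow = 222000/300 = 740 mm².
For a solid circular section, d ≥ √(4A/π) = 30.7 mm.

30.7 mm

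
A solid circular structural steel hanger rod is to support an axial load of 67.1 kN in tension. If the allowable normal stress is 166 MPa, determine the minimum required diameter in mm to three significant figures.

Required area A ≥ P/σ_allow = 67100/166 = 404.2 mm².
For a solid circular section, d ≥ √(4A/π) = 22.69 mm.

22.7 mm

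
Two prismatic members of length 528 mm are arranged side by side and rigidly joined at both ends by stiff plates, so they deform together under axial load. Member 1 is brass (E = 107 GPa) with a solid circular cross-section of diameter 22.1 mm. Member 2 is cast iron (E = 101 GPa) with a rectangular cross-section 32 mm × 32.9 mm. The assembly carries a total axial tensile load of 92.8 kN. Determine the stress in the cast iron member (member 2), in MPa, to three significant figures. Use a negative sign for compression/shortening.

63.6 MPa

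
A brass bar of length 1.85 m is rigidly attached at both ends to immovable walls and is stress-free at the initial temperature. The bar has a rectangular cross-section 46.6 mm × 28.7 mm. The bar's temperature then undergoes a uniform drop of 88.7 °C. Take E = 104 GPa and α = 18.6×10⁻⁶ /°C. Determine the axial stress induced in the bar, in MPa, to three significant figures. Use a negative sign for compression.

172 MPa

Free thermal expansion αLΔT = 18.6e-6 · 1850 · -88.7 = -3.052 mm.
The walls impose strain ε = −(-3.052)/1850 = 1.6498e-03; σ = Eε = 104000 · 1.6498e-03 = 171.6 MPa.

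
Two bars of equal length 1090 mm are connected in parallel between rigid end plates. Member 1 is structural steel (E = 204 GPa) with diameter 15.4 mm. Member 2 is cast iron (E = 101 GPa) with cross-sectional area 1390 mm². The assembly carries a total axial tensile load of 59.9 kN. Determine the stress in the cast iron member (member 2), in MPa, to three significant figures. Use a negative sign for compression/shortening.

A_1 = 186.3 mm².
Equal strain + equilibrium ⇒ each member carries load in proportion to AE: A₁E₁ = 38000000 N, A₂E₂ = 140400000 N, ΣAE = 178400000 N.
σ₂ = P·E₂/ΣAE = 59900·101000/178400000 = 33.91 MPa.

33.9 MPa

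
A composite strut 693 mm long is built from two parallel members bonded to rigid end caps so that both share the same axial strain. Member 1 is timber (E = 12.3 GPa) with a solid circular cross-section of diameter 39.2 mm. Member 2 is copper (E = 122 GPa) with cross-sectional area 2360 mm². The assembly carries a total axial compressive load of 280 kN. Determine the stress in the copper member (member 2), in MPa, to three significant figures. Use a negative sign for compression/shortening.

-113 MPa

A_1 = 1207 mm².
Equal strain + equilibrium ⇒ each member carries load in proportion to AE: A₁E₁ = 14840000 N, A₂E₂ = 287900000 N, ΣAE = 302800000 N.
σ₂ = P·E₂/ΣAE = -280000·122000/302800000 = -112.8 MPa.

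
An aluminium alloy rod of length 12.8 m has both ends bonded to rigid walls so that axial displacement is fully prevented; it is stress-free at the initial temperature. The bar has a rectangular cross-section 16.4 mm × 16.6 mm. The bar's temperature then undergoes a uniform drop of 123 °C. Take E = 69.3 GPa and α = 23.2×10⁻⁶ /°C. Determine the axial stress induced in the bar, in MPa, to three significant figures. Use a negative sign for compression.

Free thermal expansion αLΔT = 23.2e-6 · 12800 · -123 = -36.53 mm.
The walls impose strain ε = −(-36.53)/12800 = 2.8536e-03; σ = Eε = 69300 · 2.8536e-03 = 197.8 MPa.

198 MPa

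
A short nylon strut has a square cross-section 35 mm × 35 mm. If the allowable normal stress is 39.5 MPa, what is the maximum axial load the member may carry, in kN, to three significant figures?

48.4 kN

A = 1225 mm².
P_max = σ_allow · A = 39.5 · 1225 = 48390 N = 48.39 kN.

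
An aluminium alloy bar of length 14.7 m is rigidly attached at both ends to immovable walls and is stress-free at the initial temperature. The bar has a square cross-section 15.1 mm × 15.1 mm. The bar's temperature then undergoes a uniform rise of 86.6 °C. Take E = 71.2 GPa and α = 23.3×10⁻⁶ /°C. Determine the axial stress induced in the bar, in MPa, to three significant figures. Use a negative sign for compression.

-144 MPa

Free thermal expansion αLΔT = 23.3e-6 · 14700 · 86.6 = 29.66 mm.
The walls impose strain ε = −(29.66)/14700 = -2.0178e-03; σ = Eε = 71200 · -2.0178e-03 = -143.7 MPa.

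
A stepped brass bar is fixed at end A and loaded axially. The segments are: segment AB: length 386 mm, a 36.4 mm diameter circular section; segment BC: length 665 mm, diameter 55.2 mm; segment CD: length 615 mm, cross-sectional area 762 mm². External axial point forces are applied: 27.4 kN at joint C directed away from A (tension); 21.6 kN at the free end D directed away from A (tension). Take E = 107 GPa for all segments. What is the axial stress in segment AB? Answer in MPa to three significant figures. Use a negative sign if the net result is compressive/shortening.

47.1 MPa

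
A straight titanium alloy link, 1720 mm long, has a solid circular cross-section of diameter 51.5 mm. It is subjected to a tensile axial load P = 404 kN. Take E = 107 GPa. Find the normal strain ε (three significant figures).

0.00181

A = 2083 mm².
σ = N/A = 193.9 MPa; ε = σ/E = 193.9/107000 = 1.813e-03.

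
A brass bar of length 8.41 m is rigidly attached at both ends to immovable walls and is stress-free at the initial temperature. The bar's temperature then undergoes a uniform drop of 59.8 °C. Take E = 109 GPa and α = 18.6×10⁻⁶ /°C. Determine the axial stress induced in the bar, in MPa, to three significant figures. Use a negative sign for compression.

Free thermal expansion αLΔT = 18.6e-6 · 8410 · -59.8 = -9.354 mm.
The walls impose strain ε = −(-9.354)/8410 = 1.1123e-03; σ = Eε = 109000 · 1.1123e-03 = 121.2 MPa.

121 MPa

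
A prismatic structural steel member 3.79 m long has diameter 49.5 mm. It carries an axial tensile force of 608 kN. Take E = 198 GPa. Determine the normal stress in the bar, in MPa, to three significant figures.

316 MPa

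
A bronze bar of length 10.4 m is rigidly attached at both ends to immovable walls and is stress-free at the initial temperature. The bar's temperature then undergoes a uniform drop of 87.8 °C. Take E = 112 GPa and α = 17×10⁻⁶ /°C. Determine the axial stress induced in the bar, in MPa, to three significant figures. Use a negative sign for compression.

167 MPa

Free thermal expansion αLΔT = 17e-6 · 10400 · -87.8 = -15.52 mm.
The walls impose strain ε = −(-15.52)/10400 = 1.4926e-03; σ = Eε = 112000 · 1.4926e-03 = 167.2 MPa.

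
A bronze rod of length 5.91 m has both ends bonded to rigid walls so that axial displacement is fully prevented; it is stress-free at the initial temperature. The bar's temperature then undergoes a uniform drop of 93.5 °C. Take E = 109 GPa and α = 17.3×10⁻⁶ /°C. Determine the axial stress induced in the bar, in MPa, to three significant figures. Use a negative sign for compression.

Free thermal expansion αLΔT = 17.3e-6 · 5910 · -93.5 = -9.56 mm.
The walls impose strain ε = −(-9.56)/5910 = 1.6175e-03; σ = Eε = 109000 · 1.6175e-03 = 176.3 MPa.

176 MPa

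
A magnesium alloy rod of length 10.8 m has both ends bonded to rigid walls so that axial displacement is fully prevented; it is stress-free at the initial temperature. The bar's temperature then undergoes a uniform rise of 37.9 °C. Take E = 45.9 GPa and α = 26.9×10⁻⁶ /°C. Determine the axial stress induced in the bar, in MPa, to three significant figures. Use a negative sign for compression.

-46.8 MPa

Free thermal expansion αLΔT = 26.9e-6 · 10800 · 37.9 = 11.01 mm.
The walls impose strain ε = −(11.01)/10800 = -1.0195e-03; σ = Eε = 45900 · -1.0195e-03 = -46.8 MPa.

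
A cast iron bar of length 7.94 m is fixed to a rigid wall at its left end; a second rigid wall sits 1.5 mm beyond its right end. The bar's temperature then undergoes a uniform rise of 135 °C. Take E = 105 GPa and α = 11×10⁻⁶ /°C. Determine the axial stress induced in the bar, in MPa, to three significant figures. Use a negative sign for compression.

-136 MPa

Free thermal expansion αLΔT = 11e-6 · 7940 · 135 = 11.79 mm.
The walls engage after the gap closes; constrained expansion = 11.79 − 1.5 = 10.29 mm.
The walls impose strain ε = −(10.29)/7940 = -1.2961e-03; σ = Eε = 105000 · -1.2961e-03 = -136.1 MPa.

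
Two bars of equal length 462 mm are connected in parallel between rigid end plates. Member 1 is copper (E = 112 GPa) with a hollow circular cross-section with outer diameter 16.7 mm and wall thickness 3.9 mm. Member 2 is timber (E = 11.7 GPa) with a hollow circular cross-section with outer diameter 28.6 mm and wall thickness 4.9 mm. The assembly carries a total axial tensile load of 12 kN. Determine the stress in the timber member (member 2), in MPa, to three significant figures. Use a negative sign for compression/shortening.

A_1 = 156.8 mm².
A_2 = 364.8 mm².
Equal strain + equilibrium ⇒ each member carries load in proportion to AE: A₁E₁ = 17560000 N, A₂E₂ = 4269000 N, ΣAE = 21830000 N.
σ₂ = P·E₂/ΣAE = 12000·11700/21830000 = 6.431 MPa.

6.43 MPa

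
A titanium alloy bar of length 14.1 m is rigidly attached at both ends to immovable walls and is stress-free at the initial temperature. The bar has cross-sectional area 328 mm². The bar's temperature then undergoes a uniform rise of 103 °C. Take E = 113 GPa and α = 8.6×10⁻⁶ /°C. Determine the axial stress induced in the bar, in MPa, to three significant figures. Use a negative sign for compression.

Free thermal expansion αLΔT = 8.6e-6 · 14100 · 103 = 12.49 mm.
The walls impose strain ε = −(12.49)/14100 = -8.8580e-04; σ = Eε = 113000 · -8.8580e-04 = -100.1 MPa.

-100 MPa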